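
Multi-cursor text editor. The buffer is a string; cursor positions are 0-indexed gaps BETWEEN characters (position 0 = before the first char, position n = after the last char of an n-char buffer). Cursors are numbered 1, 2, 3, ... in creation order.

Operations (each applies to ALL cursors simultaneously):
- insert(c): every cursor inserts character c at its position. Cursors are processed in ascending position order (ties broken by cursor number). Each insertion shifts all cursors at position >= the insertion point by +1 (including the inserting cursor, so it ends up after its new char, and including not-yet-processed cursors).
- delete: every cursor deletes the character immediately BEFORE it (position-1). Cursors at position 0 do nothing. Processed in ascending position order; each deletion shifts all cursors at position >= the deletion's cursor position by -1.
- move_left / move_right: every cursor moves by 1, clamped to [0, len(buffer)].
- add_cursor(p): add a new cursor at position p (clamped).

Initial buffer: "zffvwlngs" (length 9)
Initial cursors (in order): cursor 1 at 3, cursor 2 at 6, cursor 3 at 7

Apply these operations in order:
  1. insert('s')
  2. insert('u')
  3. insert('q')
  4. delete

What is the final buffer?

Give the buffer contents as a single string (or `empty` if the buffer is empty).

After op 1 (insert('s')): buffer="zffsvwlsnsgs" (len 12), cursors c1@4 c2@8 c3@10, authorship ...1...2.3..
After op 2 (insert('u')): buffer="zffsuvwlsunsugs" (len 15), cursors c1@5 c2@10 c3@13, authorship ...11...22.33..
After op 3 (insert('q')): buffer="zffsuqvwlsuqnsuqgs" (len 18), cursors c1@6 c2@12 c3@16, authorship ...111...222.333..
After op 4 (delete): buffer="zffsuvwlsunsugs" (len 15), cursors c1@5 c2@10 c3@13, authorship ...11...22.33..

Answer: zffsuvwlsunsugs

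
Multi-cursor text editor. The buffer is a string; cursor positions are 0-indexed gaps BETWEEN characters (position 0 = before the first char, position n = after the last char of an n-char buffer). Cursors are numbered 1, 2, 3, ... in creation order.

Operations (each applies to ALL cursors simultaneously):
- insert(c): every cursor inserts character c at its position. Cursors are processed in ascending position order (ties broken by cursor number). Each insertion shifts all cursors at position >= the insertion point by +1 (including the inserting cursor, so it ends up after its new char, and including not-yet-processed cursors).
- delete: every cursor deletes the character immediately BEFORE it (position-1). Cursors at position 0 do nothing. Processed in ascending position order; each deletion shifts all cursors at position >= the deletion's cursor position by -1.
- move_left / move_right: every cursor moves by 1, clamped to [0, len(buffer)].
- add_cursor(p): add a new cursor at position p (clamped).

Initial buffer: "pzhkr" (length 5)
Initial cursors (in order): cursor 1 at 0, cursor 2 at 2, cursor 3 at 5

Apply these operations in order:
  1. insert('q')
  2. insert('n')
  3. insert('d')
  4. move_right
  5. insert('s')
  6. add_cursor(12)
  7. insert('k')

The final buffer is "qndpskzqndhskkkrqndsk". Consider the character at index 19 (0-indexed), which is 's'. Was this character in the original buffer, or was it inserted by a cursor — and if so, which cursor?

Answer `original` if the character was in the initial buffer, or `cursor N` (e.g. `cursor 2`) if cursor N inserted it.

After op 1 (insert('q')): buffer="qpzqhkrq" (len 8), cursors c1@1 c2@4 c3@8, authorship 1..2...3
After op 2 (insert('n')): buffer="qnpzqnhkrqn" (len 11), cursors c1@2 c2@6 c3@11, authorship 11..22...33
After op 3 (insert('d')): buffer="qndpzqndhkrqnd" (len 14), cursors c1@3 c2@8 c3@14, authorship 111..222...333
After op 4 (move_right): buffer="qndpzqndhkrqnd" (len 14), cursors c1@4 c2@9 c3@14, authorship 111..222...333
After op 5 (insert('s')): buffer="qndpszqndhskrqnds" (len 17), cursors c1@5 c2@11 c3@17, authorship 111.1.222.2..3333
After op 6 (add_cursor(12)): buffer="qndpszqndhskrqnds" (len 17), cursors c1@5 c2@11 c4@12 c3@17, authorship 111.1.222.2..3333
After op 7 (insert('k')): buffer="qndpskzqndhskkkrqndsk" (len 21), cursors c1@6 c2@13 c4@15 c3@21, authorship 111.11.222.22.4.33333
Authorship (.=original, N=cursor N): 1 1 1 . 1 1 . 2 2 2 . 2 2 . 4 . 3 3 3 3 3
Index 19: author = 3

Answer: cursor 3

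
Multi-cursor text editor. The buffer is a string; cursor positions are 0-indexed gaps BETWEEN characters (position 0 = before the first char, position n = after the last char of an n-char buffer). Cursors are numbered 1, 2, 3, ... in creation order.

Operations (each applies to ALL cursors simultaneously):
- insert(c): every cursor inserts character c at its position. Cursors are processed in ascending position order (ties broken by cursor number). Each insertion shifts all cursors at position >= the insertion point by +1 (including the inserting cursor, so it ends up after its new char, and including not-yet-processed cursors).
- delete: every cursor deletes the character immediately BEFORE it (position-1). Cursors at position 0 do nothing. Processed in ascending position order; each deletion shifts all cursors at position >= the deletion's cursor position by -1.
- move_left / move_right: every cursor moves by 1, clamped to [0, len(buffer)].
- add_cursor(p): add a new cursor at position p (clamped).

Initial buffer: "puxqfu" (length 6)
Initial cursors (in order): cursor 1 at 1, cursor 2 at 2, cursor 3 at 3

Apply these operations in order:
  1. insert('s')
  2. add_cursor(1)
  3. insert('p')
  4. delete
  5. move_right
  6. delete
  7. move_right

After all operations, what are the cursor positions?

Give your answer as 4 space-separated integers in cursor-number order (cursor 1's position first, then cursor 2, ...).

Answer: 2 3 4 2

Derivation:
After op 1 (insert('s')): buffer="psusxsqfu" (len 9), cursors c1@2 c2@4 c3@6, authorship .1.2.3...
After op 2 (add_cursor(1)): buffer="psusxsqfu" (len 9), cursors c4@1 c1@2 c2@4 c3@6, authorship .1.2.3...
After op 3 (insert('p')): buffer="ppspuspxspqfu" (len 13), cursors c4@2 c1@4 c2@7 c3@10, authorship .411.22.33...
After op 4 (delete): buffer="psusxsqfu" (len 9), cursors c4@1 c1@2 c2@4 c3@6, authorship .1.2.3...
After op 5 (move_right): buffer="psusxsqfu" (len 9), cursors c4@2 c1@3 c2@5 c3@7, authorship .1.2.3...
After op 6 (delete): buffer="pssfu" (len 5), cursors c1@1 c4@1 c2@2 c3@3, authorship .23..
After op 7 (move_right): buffer="pssfu" (len 5), cursors c1@2 c4@2 c2@3 c3@4, authorship .23..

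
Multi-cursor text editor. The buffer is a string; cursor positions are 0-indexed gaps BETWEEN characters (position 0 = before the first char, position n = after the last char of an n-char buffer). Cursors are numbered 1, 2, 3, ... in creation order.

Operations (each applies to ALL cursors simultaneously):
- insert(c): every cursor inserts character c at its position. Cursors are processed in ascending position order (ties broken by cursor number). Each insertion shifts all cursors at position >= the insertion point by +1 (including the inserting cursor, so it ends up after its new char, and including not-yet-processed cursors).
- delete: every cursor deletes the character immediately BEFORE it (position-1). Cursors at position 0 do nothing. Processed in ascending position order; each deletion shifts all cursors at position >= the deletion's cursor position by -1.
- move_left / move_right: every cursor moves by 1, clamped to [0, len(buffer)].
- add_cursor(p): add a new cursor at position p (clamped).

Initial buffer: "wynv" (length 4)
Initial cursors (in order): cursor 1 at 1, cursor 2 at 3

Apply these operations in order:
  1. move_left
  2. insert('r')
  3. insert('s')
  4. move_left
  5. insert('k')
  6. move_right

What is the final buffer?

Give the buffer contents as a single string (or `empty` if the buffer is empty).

Answer: rkswyrksnv

Derivation:
After op 1 (move_left): buffer="wynv" (len 4), cursors c1@0 c2@2, authorship ....
After op 2 (insert('r')): buffer="rwyrnv" (len 6), cursors c1@1 c2@4, authorship 1..2..
After op 3 (insert('s')): buffer="rswyrsnv" (len 8), cursors c1@2 c2@6, authorship 11..22..
After op 4 (move_left): buffer="rswyrsnv" (len 8), cursors c1@1 c2@5, authorship 11..22..
After op 5 (insert('k')): buffer="rkswyrksnv" (len 10), cursors c1@2 c2@7, authorship 111..222..
After op 6 (move_right): buffer="rkswyrksnv" (len 10), cursors c1@3 c2@8, authorship 111..222..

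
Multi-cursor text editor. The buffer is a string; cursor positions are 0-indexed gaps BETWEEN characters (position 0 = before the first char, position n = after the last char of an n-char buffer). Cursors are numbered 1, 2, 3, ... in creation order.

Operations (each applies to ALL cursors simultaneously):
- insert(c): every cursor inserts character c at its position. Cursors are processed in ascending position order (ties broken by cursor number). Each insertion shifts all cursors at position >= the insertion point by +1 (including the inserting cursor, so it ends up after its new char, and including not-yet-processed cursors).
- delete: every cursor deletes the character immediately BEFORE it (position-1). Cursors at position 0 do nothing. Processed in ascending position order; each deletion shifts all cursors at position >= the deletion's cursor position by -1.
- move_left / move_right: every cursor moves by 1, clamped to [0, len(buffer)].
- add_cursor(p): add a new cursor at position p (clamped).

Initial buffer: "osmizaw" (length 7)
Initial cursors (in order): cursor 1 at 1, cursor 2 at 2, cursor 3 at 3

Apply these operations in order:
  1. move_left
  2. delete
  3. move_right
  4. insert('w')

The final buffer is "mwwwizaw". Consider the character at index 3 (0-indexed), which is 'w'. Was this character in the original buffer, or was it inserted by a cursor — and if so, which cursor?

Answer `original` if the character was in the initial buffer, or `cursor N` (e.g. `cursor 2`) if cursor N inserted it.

After op 1 (move_left): buffer="osmizaw" (len 7), cursors c1@0 c2@1 c3@2, authorship .......
After op 2 (delete): buffer="mizaw" (len 5), cursors c1@0 c2@0 c3@0, authorship .....
After op 3 (move_right): buffer="mizaw" (len 5), cursors c1@1 c2@1 c3@1, authorship .....
After op 4 (insert('w')): buffer="mwwwizaw" (len 8), cursors c1@4 c2@4 c3@4, authorship .123....
Authorship (.=original, N=cursor N): . 1 2 3 . . . .
Index 3: author = 3

Answer: cursor 3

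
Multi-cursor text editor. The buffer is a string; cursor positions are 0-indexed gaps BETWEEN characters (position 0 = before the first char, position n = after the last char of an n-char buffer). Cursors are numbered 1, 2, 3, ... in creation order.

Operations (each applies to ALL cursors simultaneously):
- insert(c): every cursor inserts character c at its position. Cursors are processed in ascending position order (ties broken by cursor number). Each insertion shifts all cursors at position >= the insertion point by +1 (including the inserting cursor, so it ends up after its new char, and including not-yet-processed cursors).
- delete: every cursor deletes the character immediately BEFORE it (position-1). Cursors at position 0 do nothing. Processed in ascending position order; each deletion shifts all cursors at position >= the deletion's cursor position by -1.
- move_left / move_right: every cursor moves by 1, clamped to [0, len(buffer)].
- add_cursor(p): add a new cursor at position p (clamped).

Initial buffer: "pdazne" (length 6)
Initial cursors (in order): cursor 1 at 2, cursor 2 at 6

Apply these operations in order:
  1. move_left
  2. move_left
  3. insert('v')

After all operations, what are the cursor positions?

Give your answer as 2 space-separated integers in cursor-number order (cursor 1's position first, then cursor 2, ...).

After op 1 (move_left): buffer="pdazne" (len 6), cursors c1@1 c2@5, authorship ......
After op 2 (move_left): buffer="pdazne" (len 6), cursors c1@0 c2@4, authorship ......
After op 3 (insert('v')): buffer="vpdazvne" (len 8), cursors c1@1 c2@6, authorship 1....2..

Answer: 1 6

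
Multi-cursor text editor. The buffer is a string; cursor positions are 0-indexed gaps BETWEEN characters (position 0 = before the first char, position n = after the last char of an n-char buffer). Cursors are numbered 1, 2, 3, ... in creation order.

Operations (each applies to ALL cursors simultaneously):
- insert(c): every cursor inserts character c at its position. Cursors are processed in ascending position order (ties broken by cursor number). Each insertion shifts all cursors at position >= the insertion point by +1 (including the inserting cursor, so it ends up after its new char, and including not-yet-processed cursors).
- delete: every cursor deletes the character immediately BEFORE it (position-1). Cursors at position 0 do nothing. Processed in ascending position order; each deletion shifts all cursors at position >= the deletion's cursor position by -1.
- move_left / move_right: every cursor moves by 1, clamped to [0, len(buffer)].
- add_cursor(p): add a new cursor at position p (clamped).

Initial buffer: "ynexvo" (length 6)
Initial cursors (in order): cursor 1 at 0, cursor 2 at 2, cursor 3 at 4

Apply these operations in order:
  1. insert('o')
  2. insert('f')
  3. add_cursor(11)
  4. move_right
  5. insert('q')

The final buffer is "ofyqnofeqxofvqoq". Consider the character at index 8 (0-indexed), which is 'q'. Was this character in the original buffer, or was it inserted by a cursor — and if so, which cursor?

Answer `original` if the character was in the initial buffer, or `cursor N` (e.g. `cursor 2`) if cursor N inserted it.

After op 1 (insert('o')): buffer="oynoexovo" (len 9), cursors c1@1 c2@4 c3@7, authorship 1..2..3..
After op 2 (insert('f')): buffer="ofynofexofvo" (len 12), cursors c1@2 c2@6 c3@10, authorship 11..22..33..
After op 3 (add_cursor(11)): buffer="ofynofexofvo" (len 12), cursors c1@2 c2@6 c3@10 c4@11, authorship 11..22..33..
After op 4 (move_right): buffer="ofynofexofvo" (len 12), cursors c1@3 c2@7 c3@11 c4@12, authorship 11..22..33..
After op 5 (insert('q')): buffer="ofyqnofeqxofvqoq" (len 16), cursors c1@4 c2@9 c3@14 c4@16, authorship 11.1.22.2.33.3.4
Authorship (.=original, N=cursor N): 1 1 . 1 . 2 2 . 2 . 3 3 . 3 . 4
Index 8: author = 2

Answer: cursor 2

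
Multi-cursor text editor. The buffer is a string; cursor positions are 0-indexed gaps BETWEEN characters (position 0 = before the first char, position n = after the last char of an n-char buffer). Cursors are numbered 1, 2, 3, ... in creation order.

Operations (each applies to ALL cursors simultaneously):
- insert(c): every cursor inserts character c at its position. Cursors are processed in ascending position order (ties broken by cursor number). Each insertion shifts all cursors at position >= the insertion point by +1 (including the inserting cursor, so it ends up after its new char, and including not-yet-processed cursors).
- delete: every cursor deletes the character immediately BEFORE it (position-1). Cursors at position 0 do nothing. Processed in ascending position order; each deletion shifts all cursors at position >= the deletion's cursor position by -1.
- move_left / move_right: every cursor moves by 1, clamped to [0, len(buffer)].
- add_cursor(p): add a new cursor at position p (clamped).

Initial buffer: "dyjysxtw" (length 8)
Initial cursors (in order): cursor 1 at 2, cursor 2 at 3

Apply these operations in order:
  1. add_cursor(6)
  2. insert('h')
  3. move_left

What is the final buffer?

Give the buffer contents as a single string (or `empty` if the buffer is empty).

After op 1 (add_cursor(6)): buffer="dyjysxtw" (len 8), cursors c1@2 c2@3 c3@6, authorship ........
After op 2 (insert('h')): buffer="dyhjhysxhtw" (len 11), cursors c1@3 c2@5 c3@9, authorship ..1.2...3..
After op 3 (move_left): buffer="dyhjhysxhtw" (len 11), cursors c1@2 c2@4 c3@8, authorship ..1.2...3..

Answer: dyhjhysxhtw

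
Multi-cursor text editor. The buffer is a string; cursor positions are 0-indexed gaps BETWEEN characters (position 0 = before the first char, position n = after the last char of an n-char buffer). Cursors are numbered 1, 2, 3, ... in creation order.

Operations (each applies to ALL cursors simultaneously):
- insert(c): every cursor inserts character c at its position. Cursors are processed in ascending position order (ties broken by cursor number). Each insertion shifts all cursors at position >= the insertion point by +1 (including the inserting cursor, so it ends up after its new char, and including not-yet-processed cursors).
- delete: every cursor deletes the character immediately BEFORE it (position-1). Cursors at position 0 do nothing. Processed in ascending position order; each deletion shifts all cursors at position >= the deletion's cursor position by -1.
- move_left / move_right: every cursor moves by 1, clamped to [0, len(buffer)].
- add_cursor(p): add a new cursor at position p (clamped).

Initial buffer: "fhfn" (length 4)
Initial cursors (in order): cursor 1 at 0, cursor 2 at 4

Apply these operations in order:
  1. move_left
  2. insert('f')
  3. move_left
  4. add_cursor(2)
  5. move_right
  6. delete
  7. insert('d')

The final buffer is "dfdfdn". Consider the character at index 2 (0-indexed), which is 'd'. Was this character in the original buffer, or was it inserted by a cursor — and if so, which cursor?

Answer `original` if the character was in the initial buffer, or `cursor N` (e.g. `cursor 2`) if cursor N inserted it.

After op 1 (move_left): buffer="fhfn" (len 4), cursors c1@0 c2@3, authorship ....
After op 2 (insert('f')): buffer="ffhffn" (len 6), cursors c1@1 c2@5, authorship 1...2.
After op 3 (move_left): buffer="ffhffn" (len 6), cursors c1@0 c2@4, authorship 1...2.
After op 4 (add_cursor(2)): buffer="ffhffn" (len 6), cursors c1@0 c3@2 c2@4, authorship 1...2.
After op 5 (move_right): buffer="ffhffn" (len 6), cursors c1@1 c3@3 c2@5, authorship 1...2.
After op 6 (delete): buffer="ffn" (len 3), cursors c1@0 c3@1 c2@2, authorship ...
After op 7 (insert('d')): buffer="dfdfdn" (len 6), cursors c1@1 c3@3 c2@5, authorship 1.3.2.
Authorship (.=original, N=cursor N): 1 . 3 . 2 .
Index 2: author = 3

Answer: cursor 3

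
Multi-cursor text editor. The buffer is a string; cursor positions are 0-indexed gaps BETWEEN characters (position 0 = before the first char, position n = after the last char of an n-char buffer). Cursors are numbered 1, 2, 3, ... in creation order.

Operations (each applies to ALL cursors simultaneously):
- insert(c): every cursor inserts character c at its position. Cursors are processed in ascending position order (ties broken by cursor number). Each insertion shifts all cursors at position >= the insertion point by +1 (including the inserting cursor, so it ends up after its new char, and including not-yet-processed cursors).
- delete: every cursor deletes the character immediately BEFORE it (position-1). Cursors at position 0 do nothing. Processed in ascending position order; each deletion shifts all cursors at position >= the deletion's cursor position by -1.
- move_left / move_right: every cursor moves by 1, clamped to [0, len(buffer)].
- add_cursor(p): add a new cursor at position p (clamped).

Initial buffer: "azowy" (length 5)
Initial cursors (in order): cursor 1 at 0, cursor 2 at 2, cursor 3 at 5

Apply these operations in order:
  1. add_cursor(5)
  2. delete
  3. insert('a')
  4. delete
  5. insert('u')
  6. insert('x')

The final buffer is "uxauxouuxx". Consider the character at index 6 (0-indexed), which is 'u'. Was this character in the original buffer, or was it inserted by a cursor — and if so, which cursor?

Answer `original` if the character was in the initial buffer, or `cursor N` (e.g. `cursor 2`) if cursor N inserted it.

After op 1 (add_cursor(5)): buffer="azowy" (len 5), cursors c1@0 c2@2 c3@5 c4@5, authorship .....
After op 2 (delete): buffer="ao" (len 2), cursors c1@0 c2@1 c3@2 c4@2, authorship ..
After op 3 (insert('a')): buffer="aaaoaa" (len 6), cursors c1@1 c2@3 c3@6 c4@6, authorship 1.2.34
After op 4 (delete): buffer="ao" (len 2), cursors c1@0 c2@1 c3@2 c4@2, authorship ..
After op 5 (insert('u')): buffer="uauouu" (len 6), cursors c1@1 c2@3 c3@6 c4@6, authorship 1.2.34
After op 6 (insert('x')): buffer="uxauxouuxx" (len 10), cursors c1@2 c2@5 c3@10 c4@10, authorship 11.22.3434
Authorship (.=original, N=cursor N): 1 1 . 2 2 . 3 4 3 4
Index 6: author = 3

Answer: cursor 3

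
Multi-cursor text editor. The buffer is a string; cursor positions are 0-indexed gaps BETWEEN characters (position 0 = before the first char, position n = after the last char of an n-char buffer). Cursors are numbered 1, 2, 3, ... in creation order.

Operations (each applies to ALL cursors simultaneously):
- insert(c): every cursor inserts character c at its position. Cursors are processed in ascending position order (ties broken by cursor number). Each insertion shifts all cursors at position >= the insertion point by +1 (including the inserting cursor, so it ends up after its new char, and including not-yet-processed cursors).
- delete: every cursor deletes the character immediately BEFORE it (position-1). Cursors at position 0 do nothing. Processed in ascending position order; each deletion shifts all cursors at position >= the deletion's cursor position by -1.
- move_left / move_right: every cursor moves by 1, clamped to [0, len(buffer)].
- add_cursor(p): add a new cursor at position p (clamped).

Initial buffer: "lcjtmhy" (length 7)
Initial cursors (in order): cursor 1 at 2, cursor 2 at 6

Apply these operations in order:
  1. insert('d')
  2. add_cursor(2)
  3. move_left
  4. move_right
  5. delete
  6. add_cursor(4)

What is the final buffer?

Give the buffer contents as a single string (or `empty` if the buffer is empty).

After op 1 (insert('d')): buffer="lcdjtmhdy" (len 9), cursors c1@3 c2@8, authorship ..1....2.
After op 2 (add_cursor(2)): buffer="lcdjtmhdy" (len 9), cursors c3@2 c1@3 c2@8, authorship ..1....2.
After op 3 (move_left): buffer="lcdjtmhdy" (len 9), cursors c3@1 c1@2 c2@7, authorship ..1....2.
After op 4 (move_right): buffer="lcdjtmhdy" (len 9), cursors c3@2 c1@3 c2@8, authorship ..1....2.
After op 5 (delete): buffer="ljtmhy" (len 6), cursors c1@1 c3@1 c2@5, authorship ......
After op 6 (add_cursor(4)): buffer="ljtmhy" (len 6), cursors c1@1 c3@1 c4@4 c2@5, authorship ......

Answer: ljtmhy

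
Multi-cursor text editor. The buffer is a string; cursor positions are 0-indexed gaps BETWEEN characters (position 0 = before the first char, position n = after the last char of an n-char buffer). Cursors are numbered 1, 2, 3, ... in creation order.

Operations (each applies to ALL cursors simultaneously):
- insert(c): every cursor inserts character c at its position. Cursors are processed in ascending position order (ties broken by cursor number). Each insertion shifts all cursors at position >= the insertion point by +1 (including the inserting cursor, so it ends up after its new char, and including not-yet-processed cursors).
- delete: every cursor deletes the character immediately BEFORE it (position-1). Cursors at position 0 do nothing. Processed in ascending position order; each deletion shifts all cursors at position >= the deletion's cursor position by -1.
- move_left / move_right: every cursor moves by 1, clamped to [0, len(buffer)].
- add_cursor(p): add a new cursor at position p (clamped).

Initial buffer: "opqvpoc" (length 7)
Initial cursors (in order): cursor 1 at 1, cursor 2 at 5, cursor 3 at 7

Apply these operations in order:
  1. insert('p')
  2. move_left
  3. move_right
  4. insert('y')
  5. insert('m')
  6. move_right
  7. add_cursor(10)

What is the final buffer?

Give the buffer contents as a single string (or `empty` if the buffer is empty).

After op 1 (insert('p')): buffer="oppqvppocp" (len 10), cursors c1@2 c2@7 c3@10, authorship .1....2..3
After op 2 (move_left): buffer="oppqvppocp" (len 10), cursors c1@1 c2@6 c3@9, authorship .1....2..3
After op 3 (move_right): buffer="oppqvppocp" (len 10), cursors c1@2 c2@7 c3@10, authorship .1....2..3
After op 4 (insert('y')): buffer="opypqvppyocpy" (len 13), cursors c1@3 c2@9 c3@13, authorship .11....22..33
After op 5 (insert('m')): buffer="opympqvppymocpym" (len 16), cursors c1@4 c2@11 c3@16, authorship .111....222..333
After op 6 (move_right): buffer="opympqvppymocpym" (len 16), cursors c1@5 c2@12 c3@16, authorship .111....222..333
After op 7 (add_cursor(10)): buffer="opympqvppymocpym" (len 16), cursors c1@5 c4@10 c2@12 c3@16, authorship .111....222..333

Answer: opympqvppymocpym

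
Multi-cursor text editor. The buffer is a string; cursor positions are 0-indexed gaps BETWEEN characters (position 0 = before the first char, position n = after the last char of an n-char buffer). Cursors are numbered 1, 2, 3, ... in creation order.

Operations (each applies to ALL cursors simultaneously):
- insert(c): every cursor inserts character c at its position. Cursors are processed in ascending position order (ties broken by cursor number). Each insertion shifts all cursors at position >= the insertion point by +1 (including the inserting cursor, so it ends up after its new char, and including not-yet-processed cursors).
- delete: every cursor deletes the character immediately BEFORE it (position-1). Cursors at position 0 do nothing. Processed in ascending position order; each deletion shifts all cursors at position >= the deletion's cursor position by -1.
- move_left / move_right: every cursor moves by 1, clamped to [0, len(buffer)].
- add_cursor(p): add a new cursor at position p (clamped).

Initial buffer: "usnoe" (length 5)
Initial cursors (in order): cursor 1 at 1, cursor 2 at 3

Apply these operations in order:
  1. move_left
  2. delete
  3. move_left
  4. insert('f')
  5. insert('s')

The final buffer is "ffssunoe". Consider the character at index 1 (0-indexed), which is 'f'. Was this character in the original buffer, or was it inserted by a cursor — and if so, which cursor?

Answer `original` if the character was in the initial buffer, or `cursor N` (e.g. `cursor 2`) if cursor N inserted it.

Answer: cursor 2

Derivation:
After op 1 (move_left): buffer="usnoe" (len 5), cursors c1@0 c2@2, authorship .....
After op 2 (delete): buffer="unoe" (len 4), cursors c1@0 c2@1, authorship ....
After op 3 (move_left): buffer="unoe" (len 4), cursors c1@0 c2@0, authorship ....
After op 4 (insert('f')): buffer="ffunoe" (len 6), cursors c1@2 c2@2, authorship 12....
After op 5 (insert('s')): buffer="ffssunoe" (len 8), cursors c1@4 c2@4, authorship 1212....
Authorship (.=original, N=cursor N): 1 2 1 2 . . . .
Index 1: author = 2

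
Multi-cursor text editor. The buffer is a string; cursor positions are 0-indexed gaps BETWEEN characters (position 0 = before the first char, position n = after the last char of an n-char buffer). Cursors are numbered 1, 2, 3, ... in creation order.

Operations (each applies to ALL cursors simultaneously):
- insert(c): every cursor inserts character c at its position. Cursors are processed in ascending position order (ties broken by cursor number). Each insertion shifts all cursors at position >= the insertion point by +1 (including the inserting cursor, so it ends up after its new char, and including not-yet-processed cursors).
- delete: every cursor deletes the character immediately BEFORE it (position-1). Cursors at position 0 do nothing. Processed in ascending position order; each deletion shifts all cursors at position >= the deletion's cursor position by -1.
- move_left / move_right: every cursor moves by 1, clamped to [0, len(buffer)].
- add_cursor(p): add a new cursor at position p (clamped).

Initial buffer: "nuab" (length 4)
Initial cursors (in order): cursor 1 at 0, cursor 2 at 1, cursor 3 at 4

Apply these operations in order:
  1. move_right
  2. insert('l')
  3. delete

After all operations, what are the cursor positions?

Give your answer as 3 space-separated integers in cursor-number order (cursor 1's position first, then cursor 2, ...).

Answer: 1 2 4

Derivation:
After op 1 (move_right): buffer="nuab" (len 4), cursors c1@1 c2@2 c3@4, authorship ....
After op 2 (insert('l')): buffer="nlulabl" (len 7), cursors c1@2 c2@4 c3@7, authorship .1.2..3
After op 3 (delete): buffer="nuab" (len 4), cursors c1@1 c2@2 c3@4, authorship ....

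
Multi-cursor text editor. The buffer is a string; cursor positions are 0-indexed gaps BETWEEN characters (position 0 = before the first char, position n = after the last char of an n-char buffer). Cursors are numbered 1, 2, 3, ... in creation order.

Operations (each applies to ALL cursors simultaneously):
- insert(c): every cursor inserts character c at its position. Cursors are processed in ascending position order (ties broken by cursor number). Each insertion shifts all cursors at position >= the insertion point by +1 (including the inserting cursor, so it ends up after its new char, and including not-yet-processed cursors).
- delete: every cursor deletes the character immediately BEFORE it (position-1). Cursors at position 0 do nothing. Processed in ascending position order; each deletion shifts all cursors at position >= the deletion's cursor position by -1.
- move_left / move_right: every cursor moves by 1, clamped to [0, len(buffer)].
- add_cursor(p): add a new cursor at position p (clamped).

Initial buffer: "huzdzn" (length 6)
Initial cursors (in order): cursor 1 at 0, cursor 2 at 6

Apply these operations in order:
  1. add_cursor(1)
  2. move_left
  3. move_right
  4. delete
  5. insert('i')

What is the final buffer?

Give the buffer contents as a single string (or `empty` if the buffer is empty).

Answer: iiuzdzi

Derivation:
After op 1 (add_cursor(1)): buffer="huzdzn" (len 6), cursors c1@0 c3@1 c2@6, authorship ......
After op 2 (move_left): buffer="huzdzn" (len 6), cursors c1@0 c3@0 c2@5, authorship ......
After op 3 (move_right): buffer="huzdzn" (len 6), cursors c1@1 c3@1 c2@6, authorship ......
After op 4 (delete): buffer="uzdz" (len 4), cursors c1@0 c3@0 c2@4, authorship ....
After op 5 (insert('i')): buffer="iiuzdzi" (len 7), cursors c1@2 c3@2 c2@7, authorship 13....2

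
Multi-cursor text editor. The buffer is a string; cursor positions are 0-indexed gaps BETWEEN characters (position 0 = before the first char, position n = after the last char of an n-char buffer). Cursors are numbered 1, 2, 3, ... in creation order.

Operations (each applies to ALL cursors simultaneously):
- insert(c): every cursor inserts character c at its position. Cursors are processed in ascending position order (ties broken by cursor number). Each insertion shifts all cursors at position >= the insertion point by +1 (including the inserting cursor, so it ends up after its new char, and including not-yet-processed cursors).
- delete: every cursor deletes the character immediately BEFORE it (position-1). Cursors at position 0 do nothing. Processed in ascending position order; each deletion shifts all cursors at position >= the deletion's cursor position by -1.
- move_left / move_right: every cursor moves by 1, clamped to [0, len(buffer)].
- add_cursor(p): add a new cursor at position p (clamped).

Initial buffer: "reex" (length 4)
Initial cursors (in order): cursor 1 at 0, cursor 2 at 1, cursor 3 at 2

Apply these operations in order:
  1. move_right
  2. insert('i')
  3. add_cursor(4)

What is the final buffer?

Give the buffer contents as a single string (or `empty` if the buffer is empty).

After op 1 (move_right): buffer="reex" (len 4), cursors c1@1 c2@2 c3@3, authorship ....
After op 2 (insert('i')): buffer="rieieix" (len 7), cursors c1@2 c2@4 c3@6, authorship .1.2.3.
After op 3 (add_cursor(4)): buffer="rieieix" (len 7), cursors c1@2 c2@4 c4@4 c3@6, authorship .1.2.3.

Answer: rieieix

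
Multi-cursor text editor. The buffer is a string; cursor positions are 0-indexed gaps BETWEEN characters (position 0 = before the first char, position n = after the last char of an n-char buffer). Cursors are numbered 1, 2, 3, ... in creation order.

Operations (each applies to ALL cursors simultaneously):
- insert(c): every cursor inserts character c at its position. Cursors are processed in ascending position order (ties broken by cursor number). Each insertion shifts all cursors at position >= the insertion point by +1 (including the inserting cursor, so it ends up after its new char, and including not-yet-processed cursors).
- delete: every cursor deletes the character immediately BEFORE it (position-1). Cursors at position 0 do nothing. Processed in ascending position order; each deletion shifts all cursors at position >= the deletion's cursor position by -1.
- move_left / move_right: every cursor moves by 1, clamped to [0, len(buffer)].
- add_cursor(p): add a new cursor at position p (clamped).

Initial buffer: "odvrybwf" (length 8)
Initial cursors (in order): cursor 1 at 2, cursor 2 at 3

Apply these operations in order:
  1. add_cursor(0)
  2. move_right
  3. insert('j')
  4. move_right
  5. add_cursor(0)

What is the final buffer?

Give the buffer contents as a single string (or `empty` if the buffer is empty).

After op 1 (add_cursor(0)): buffer="odvrybwf" (len 8), cursors c3@0 c1@2 c2@3, authorship ........
After op 2 (move_right): buffer="odvrybwf" (len 8), cursors c3@1 c1@3 c2@4, authorship ........
After op 3 (insert('j')): buffer="ojdvjrjybwf" (len 11), cursors c3@2 c1@5 c2@7, authorship .3..1.2....
After op 4 (move_right): buffer="ojdvjrjybwf" (len 11), cursors c3@3 c1@6 c2@8, authorship .3..1.2....
After op 5 (add_cursor(0)): buffer="ojdvjrjybwf" (len 11), cursors c4@0 c3@3 c1@6 c2@8, authorship .3..1.2....

Answer: ojdvjrjybwf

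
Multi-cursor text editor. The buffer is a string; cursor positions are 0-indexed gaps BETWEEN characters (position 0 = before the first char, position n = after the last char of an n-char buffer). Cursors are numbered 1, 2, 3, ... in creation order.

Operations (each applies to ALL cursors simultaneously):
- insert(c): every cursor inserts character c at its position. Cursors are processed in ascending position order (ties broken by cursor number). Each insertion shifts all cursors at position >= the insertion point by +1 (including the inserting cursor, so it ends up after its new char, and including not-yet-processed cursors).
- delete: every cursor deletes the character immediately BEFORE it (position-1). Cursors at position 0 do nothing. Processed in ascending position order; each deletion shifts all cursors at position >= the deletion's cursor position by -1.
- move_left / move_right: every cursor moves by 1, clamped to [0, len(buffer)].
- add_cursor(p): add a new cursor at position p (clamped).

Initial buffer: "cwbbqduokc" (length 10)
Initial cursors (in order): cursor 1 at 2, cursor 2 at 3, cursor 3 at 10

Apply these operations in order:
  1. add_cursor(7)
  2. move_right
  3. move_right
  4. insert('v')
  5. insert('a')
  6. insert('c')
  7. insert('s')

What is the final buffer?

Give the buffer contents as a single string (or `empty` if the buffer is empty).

After op 1 (add_cursor(7)): buffer="cwbbqduokc" (len 10), cursors c1@2 c2@3 c4@7 c3@10, authorship ..........
After op 2 (move_right): buffer="cwbbqduokc" (len 10), cursors c1@3 c2@4 c4@8 c3@10, authorship ..........
After op 3 (move_right): buffer="cwbbqduokc" (len 10), cursors c1@4 c2@5 c4@9 c3@10, authorship ..........
After op 4 (insert('v')): buffer="cwbbvqvduokvcv" (len 14), cursors c1@5 c2@7 c4@12 c3@14, authorship ....1.2....4.3
After op 5 (insert('a')): buffer="cwbbvaqvaduokvacva" (len 18), cursors c1@6 c2@9 c4@15 c3@18, authorship ....11.22....44.33
After op 6 (insert('c')): buffer="cwbbvacqvacduokvaccvac" (len 22), cursors c1@7 c2@11 c4@18 c3@22, authorship ....111.222....444.333
After op 7 (insert('s')): buffer="cwbbvacsqvacsduokvacscvacs" (len 26), cursors c1@8 c2@13 c4@21 c3@26, authorship ....1111.2222....4444.3333

Answer: cwbbvacsqvacsduokvacscvacs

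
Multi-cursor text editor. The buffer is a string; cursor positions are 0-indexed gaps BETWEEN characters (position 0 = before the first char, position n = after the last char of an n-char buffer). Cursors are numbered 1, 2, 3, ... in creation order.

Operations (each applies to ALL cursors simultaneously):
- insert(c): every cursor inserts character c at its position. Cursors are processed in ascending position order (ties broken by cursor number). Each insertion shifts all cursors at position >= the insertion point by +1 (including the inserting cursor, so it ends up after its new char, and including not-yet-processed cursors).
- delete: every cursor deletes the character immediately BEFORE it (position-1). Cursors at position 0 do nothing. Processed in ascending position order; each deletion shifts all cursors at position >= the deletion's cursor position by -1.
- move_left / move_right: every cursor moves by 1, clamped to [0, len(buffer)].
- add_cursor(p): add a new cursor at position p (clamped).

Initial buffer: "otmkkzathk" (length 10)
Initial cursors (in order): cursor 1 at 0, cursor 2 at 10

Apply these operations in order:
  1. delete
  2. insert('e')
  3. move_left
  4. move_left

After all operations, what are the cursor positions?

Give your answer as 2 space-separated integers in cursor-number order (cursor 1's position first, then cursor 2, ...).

Answer: 0 9

Derivation:
After op 1 (delete): buffer="otmkkzath" (len 9), cursors c1@0 c2@9, authorship .........
After op 2 (insert('e')): buffer="eotmkkzathe" (len 11), cursors c1@1 c2@11, authorship 1.........2
After op 3 (move_left): buffer="eotmkkzathe" (len 11), cursors c1@0 c2@10, authorship 1.........2
After op 4 (move_left): buffer="eotmkkzathe" (len 11), cursors c1@0 c2@9, authorship 1.........2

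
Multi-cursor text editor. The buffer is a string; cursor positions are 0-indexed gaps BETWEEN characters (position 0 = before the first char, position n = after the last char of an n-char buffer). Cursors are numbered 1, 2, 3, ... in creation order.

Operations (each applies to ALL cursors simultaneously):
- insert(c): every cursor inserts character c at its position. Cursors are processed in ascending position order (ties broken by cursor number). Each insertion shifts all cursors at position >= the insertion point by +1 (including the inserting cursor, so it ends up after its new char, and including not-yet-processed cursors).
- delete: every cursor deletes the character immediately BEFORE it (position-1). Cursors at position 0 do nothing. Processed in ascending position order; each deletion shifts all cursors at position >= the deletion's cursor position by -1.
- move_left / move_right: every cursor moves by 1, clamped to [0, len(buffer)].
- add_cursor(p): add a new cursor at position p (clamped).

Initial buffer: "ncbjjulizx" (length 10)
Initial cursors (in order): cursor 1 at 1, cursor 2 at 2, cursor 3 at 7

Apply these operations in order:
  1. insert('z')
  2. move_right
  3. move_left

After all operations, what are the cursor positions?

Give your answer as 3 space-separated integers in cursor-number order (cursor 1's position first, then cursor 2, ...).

After op 1 (insert('z')): buffer="nzczbjjulzizx" (len 13), cursors c1@2 c2@4 c3@10, authorship .1.2.....3...
After op 2 (move_right): buffer="nzczbjjulzizx" (len 13), cursors c1@3 c2@5 c3@11, authorship .1.2.....3...
After op 3 (move_left): buffer="nzczbjjulzizx" (len 13), cursors c1@2 c2@4 c3@10, authorship .1.2.....3...

Answer: 2 4 10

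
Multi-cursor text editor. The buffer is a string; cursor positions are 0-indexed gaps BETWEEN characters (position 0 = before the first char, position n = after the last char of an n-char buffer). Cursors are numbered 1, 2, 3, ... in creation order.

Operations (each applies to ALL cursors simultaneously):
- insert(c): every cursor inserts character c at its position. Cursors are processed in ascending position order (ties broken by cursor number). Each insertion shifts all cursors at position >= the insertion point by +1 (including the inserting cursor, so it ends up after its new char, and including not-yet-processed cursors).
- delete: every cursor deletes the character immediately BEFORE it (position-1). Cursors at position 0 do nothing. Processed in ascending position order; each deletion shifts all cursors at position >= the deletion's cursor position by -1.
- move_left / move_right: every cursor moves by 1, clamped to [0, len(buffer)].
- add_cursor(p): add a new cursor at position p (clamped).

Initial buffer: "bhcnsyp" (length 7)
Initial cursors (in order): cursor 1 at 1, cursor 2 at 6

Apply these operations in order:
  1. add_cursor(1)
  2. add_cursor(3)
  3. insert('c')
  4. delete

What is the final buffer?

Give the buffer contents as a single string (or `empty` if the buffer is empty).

After op 1 (add_cursor(1)): buffer="bhcnsyp" (len 7), cursors c1@1 c3@1 c2@6, authorship .......
After op 2 (add_cursor(3)): buffer="bhcnsyp" (len 7), cursors c1@1 c3@1 c4@3 c2@6, authorship .......
After op 3 (insert('c')): buffer="bcchccnsycp" (len 11), cursors c1@3 c3@3 c4@6 c2@10, authorship .13..4...2.
After op 4 (delete): buffer="bhcnsyp" (len 7), cursors c1@1 c3@1 c4@3 c2@6, authorship .......

Answer: bhcnsyp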